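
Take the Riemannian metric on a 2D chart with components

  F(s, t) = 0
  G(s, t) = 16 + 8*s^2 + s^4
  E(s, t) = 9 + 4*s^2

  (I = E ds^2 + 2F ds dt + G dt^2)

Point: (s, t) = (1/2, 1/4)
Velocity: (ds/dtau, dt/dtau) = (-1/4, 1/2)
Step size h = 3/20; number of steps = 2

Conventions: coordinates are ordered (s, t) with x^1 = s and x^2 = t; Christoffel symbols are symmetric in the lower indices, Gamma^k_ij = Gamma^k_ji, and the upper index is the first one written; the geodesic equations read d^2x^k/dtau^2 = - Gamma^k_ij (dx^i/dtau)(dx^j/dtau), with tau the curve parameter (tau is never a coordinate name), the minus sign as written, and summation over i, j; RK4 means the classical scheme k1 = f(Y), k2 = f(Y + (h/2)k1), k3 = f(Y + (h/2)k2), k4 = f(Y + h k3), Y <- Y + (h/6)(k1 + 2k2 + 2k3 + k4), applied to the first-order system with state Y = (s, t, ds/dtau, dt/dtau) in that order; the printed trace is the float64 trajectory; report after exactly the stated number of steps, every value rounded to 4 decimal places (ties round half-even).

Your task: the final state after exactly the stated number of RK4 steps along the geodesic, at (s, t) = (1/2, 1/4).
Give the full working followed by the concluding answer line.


f(Y) = (ds/dtau, dt/dtau, -Gamma^s_ij Y'^i Y'^j, -Gamma^t_ij Y'^i Y'^j) with the Gammas evaluated at the stage position; h = 0.150000; intermediate values shown to 6 dp
step 0: s = 0.5000, t = 0.2500, ds/dtau = -0.2500, dt/dtau = 0.5000
step 1:
  k1: at (s, t) = (0.500000, 0.250000), (ds/dtau, dt/dtau) = (-0.250000, 0.500000); Gamma_sss = 0.200000, Gamma_sst = 0.000000, Gamma_stt = -0.425000, Gamma_tss = 0.000000, Gamma_tst = 0.235294, Gamma_ttt = 0.000000; k1 = (-0.250000, 0.500000, 0.093750, 0.058824)
  k2: at (s, t) = (0.481250, 0.287500), (ds/dtau, dt/dtau) = (-0.242969, 0.504412); Gamma_sss = 0.193927, Gamma_sst = 0.000000, Gamma_stt = -0.410311, Gamma_tss = 0.000000, Gamma_tst = 0.227455, Gamma_ttt = 0.000000; k2 = (-0.242969, 0.504412, 0.092948, 0.055752)
  k3: at (s, t) = (0.481777, 0.287831), (ds/dtau, dt/dtau) = (-0.243029, 0.504181); Gamma_sss = 0.194100, Gamma_sst = 0.000000, Gamma_stt = -0.410726, Gamma_tss = 0.000000, Gamma_tst = 0.227677, Gamma_ttt = 0.000000; k3 = (-0.243029, 0.504181, 0.092942, 0.055795)
  k4: at (s, t) = (0.463546, 0.325627), (ds/dtau, dt/dtau) = (-0.236059, 0.508369); Gamma_sss = 0.188061, Gamma_sst = 0.000000, Gamma_stt = -0.396326, Gamma_tss = 0.000000, Gamma_tst = 0.219957, Gamma_ttt = 0.000000; k4 = (-0.236059, 0.508369, 0.091947, 0.052792)
  Y <- Y + (h/6)(k1 + 2k2 + 2k3 + k4): s = 0.4635, t = 0.3256, ds/dtau = -0.2361, dt/dtau = 0.5084
step 2:
  k1: at (s, t) = (0.463549, 0.325639), (ds/dtau, dt/dtau) = (-0.236063, 0.508368); Gamma_sss = 0.188062, Gamma_sst = 0.000000, Gamma_stt = -0.396328, Gamma_tss = 0.000000, Gamma_tst = 0.219958, Gamma_ttt = 0.000000; k1 = (-0.236063, 0.508368, 0.091946, 0.052793)
  k2: at (s, t) = (0.445844, 0.363766), (ds/dtau, dt/dtau) = (-0.229167, 0.512327); Gamma_sss = 0.182068, Gamma_sst = 0.000000, Gamma_stt = -0.382231, Gamma_tss = 0.000000, Gamma_tst = 0.212368, Gamma_ttt = 0.000000; k2 = (-0.229167, 0.512327, 0.090766, 0.049868)
  k3: at (s, t) = (0.446361, 0.364063), (ds/dtau, dt/dtau) = (-0.229256, 0.512108); Gamma_sss = 0.182245, Gamma_sst = 0.000000, Gamma_stt = -0.382645, Gamma_tss = 0.000000, Gamma_tst = 0.212591, Gamma_ttt = 0.000000; k3 = (-0.229256, 0.512108, 0.090772, 0.049918)
  k4: at (s, t) = (0.429160, 0.402455), (ds/dtau, dt/dtau) = (-0.222447, 0.515855); Gamma_sss = 0.176306, Gamma_sst = 0.000000, Gamma_stt = -0.368848, Gamma_tss = 0.000000, Gamma_tst = 0.205135, Gamma_ttt = 0.000000; k4 = (-0.222447, 0.515855, 0.089429, 0.047079)
  Y <- Y + (h/6)(k1 + 2k2 + 2k3 + k4): s = 0.4292, t = 0.4025, ds/dtau = -0.2225, dt/dtau = 0.5159

Answer: s = 0.4292, t = 0.4025, ds/dtau = -0.2225, dt/dtau = 0.5159


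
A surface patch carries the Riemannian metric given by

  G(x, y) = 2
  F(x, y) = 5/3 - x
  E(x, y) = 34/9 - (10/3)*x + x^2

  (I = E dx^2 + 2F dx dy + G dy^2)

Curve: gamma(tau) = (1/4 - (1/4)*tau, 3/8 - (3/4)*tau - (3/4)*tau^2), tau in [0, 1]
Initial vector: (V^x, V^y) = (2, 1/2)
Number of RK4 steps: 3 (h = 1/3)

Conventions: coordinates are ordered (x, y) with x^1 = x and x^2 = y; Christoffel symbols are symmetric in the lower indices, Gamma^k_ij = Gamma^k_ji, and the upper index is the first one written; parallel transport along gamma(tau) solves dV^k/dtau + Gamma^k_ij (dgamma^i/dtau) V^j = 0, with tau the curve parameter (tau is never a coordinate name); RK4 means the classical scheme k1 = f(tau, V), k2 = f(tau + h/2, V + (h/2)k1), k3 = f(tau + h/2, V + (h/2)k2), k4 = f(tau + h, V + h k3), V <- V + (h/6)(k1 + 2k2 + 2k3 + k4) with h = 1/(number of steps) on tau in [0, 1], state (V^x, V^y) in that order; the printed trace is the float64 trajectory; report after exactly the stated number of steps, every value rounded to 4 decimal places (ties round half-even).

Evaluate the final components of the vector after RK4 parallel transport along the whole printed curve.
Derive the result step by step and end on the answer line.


gamma'(tau) = (-1/4, -3/4 - (3/2)*tau); f(tau, V)^k = -Gamma^k_ij(gamma(tau)) gamma'^i(tau) V^j; h = 1/3; intermediate values shown to 6 dp
curve data and Christoffel symbols at the stage parameters:
  tau = 0.000000: gamma = (0.250000, 0.375000), gamma' = (-0.250000, -0.750000); Gamma_xxx = -0.353553, Gamma_xxy = 0.000000, Gamma_xyy = 0.000000, Gamma_yxx = -0.249567, Gamma_yxy = 0.000000, Gamma_yyy = 0.000000
  tau = 0.166667: gamma = (0.208333, 0.229167), gamma' = (-0.250000, -1.000000); Gamma_xxx = -0.353387, Gamma_xxy = 0.000000, Gamma_xyy = 0.000000, Gamma_yxx = -0.242322, Gamma_yxy = 0.000000, Gamma_yyy = 0.000000
  tau = 0.333333: gamma = (0.166667, 0.041667), gamma' = (-0.250000, -1.250000); Gamma_xxx = -0.352941, Gamma_xxy = 0.000000, Gamma_xyy = 0.000000, Gamma_yxx = -0.235294, Gamma_yxy = 0.000000, Gamma_yyy = 0.000000
  tau = 0.500000: gamma = (0.125000, -0.187500), gamma' = (-0.250000, -1.500000); Gamma_xxx = -0.352241, Gamma_xxy = 0.000000, Gamma_xyy = 0.000000, Gamma_yxx = -0.228481, Gamma_yxy = 0.000000, Gamma_yyy = 0.000000
  tau = 0.666667: gamma = (0.083333, -0.458333), gamma' = (-0.250000, -1.750000); Gamma_xxx = -0.351310, Gamma_xxy = 0.000000, Gamma_xyy = 0.000000, Gamma_yxx = -0.221880, Gamma_yxy = 0.000000, Gamma_yyy = 0.000000
  tau = 0.833333: gamma = (0.041667, -0.770833), gamma' = (-0.250000, -2.000000); Gamma_xxx = -0.350168, Gamma_xxy = 0.000000, Gamma_xyy = 0.000000, Gamma_yxx = -0.215488, Gamma_yxy = 0.000000, Gamma_yyy = 0.000000
  tau = 1.000000: gamma = (0.000000, -1.125000), gamma' = (-0.250000, -2.250000); Gamma_xxx = -0.348837, Gamma_xxy = 0.000000, Gamma_xyy = 0.000000, Gamma_yxx = -0.209302, Gamma_yxy = 0.000000, Gamma_yyy = 0.000000
step 0: V^x = 2.0000, V^y = 0.5000
step 1: k1 = (-0.176776, -0.124783), k2 = (-0.174090, -0.119376), k3 = (-0.174130, -0.119403), k4 = (-0.171349, -0.114233); V <- V + (h/6)(k1 + 2k2 + 2k3 + k4): V^x = 1.9420, V^y = 0.4602
step 2: k1 = (-0.171350, -0.114233), k2 = (-0.168495, -0.109294), k3 = (-0.168537, -0.109322), k4 = (-0.165624, -0.104605); V <- V + (h/6)(k1 + 2k2 + 2k3 + k4): V^x = 1.8858, V^y = 0.4237
step 3: k1 = (-0.165625, -0.104605), k2 = (-0.162670, -0.100105), k3 = (-0.162713, -0.100131), k4 = (-0.159729, -0.095838); V <- V + (h/6)(k1 + 2k2 + 2k3 + k4): V^x = 1.8316, V^y = 0.3904

Answer: V^x = 1.8316, V^y = 0.3904


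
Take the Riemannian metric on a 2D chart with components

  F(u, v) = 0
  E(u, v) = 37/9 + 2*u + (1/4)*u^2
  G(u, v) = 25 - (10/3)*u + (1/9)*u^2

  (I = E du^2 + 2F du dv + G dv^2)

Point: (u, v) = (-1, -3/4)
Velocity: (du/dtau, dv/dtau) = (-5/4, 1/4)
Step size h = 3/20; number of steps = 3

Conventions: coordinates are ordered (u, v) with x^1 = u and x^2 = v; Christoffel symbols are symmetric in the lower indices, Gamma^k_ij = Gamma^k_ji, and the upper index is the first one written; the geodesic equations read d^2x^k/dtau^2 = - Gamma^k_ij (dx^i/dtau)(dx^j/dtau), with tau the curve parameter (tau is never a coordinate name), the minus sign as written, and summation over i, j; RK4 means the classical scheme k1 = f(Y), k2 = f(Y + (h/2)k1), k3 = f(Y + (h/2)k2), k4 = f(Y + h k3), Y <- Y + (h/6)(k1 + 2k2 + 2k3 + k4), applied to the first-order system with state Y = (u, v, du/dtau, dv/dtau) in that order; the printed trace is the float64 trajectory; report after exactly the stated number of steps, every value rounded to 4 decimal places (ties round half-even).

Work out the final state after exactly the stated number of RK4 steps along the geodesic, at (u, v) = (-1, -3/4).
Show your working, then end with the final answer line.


f(Y) = (du/dtau, dv/dtau, -Gamma^u_ij Y'^i Y'^j, -Gamma^v_ij Y'^i Y'^j) with the Gammas evaluated at the stage position; h = 0.150000; intermediate values shown to 6 dp
step 0: u = -1.0000, v = -0.7500, du/dtau = -1.2500, dv/dtau = 0.2500
step 1:
  k1: at (u, v) = (-1.000000, -0.750000), (du/dtau, dv/dtau) = (-1.250000, 0.250000); Gamma_uuu = 0.317647, Gamma_uuv = 0.000000, Gamma_uvv = 0.752941, Gamma_vuu = 0.000000, Gamma_vuv = -0.062500, Gamma_vvv = 0.000000; k1 = (-1.250000, 0.250000, -0.543382, -0.039062)
  k2: at (u, v) = (-1.093750, -0.731250), (du/dtau, dv/dtau) = (-1.290754, 0.247070); Gamma_uuu = 0.326885, Gamma_uuv = 0.000000, Gamma_uvv = 0.804521, Gamma_vuu = 0.000000, Gamma_vuv = -0.062136, Gamma_vvv = 0.000000; k2 = (-1.290754, 0.247070, -0.593717, -0.039631)
  k3: at (u, v) = (-1.096807, -0.731470), (du/dtau, dv/dtau) = (-1.294529, 0.247028); Gamma_uuu = 0.327195, Gamma_uuv = 0.000000, Gamma_uvv = 0.806284, Gamma_vuu = 0.000000, Gamma_vuv = -0.062124, Gamma_vvv = 0.000000; k3 = (-1.294529, 0.247028, -0.597516, -0.039733)
  k4: at (u, v) = (-1.194179, -0.712946), (du/dtau, dv/dtau) = (-1.339627, 0.244040); Gamma_uuu = 0.337357, Gamma_uuv = 0.000000, Gamma_uvv = 0.865378, Gamma_vuu = 0.000000, Gamma_vuv = -0.061751, Gamma_vvv = 0.000000; k4 = (-1.339627, 0.244040, -0.656959, -0.040375)
  Y <- Y + (h/6)(k1 + 2k2 + 2k3 + k4): u = -1.1940, v = -0.7129, du/dtau = -1.3396, dv/dtau = 0.2440
step 2:
  k1: at (u, v) = (-1.194005, -0.712944), (du/dtau, dv/dtau) = (-1.339570, 0.244046); Gamma_uuu = 0.337338, Gamma_uuv = 0.000000, Gamma_uvv = 0.865267, Gamma_vuu = 0.000000, Gamma_vuv = -0.061751, Gamma_vvv = 0.000000; k1 = (-1.339570, 0.244046, -0.656869, -0.040375)
  k2: at (u, v) = (-1.294473, -0.694641), (du/dtau, dv/dtau) = (-1.388835, 0.241018); Gamma_uuu = 0.348456, Gamma_uuv = 0.000000, Gamma_uvv = 0.932726, Gamma_vuu = 0.000000, Gamma_vuv = -0.061371, Gamma_vvv = 0.000000; k2 = (-1.388835, 0.241018, -0.726306, -0.041086)
  k3: at (u, v) = (-1.298167, -0.694868), (du/dtau, dv/dtau) = (-1.394043, 0.240964); Gamma_uuu = 0.348878, Gamma_uuv = 0.000000, Gamma_uvv = 0.935345, Gamma_vuu = 0.000000, Gamma_vuv = -0.061357, Gamma_vvv = 0.000000; k3 = (-1.394043, 0.240964, -0.732304, -0.041221)
  k4: at (u, v) = (-1.403111, -0.676799), (du/dtau, dv/dtau) = (-1.449416, 0.237863); Gamma_uuu = 0.361267, Gamma_uuv = 0.000000, Gamma_uvv = 1.014189, Gamma_vuu = 0.000000, Gamma_vuv = -0.060964, Gamma_vvv = 0.000000; k4 = (-1.449416, 0.237863, -0.816334, -0.042036)
  Y <- Y + (h/6)(k1 + 2k2 + 2k3 + k4): u = -1.4029, v = -0.6768, du/dtau = -1.4493, dv/dtau = 0.2379
step 3:
  k1: at (u, v) = (-1.402873, -0.676797), (du/dtau, dv/dtau) = (-1.449331, 0.237870); Gamma_uuu = 0.361238, Gamma_uuv = 0.000000, Gamma_uvv = 1.014000, Gamma_vuu = 0.000000, Gamma_vuv = -0.060965, Gamma_vvv = 0.000000; k1 = (-1.449331, 0.237870, -0.816177, -0.042036)
  k2: at (u, v) = (-1.511573, -0.658957), (du/dtau, dv/dtau) = (-1.510544, 0.234718); Gamma_uuu = 0.374949, Gamma_uuv = 0.000000, Gamma_uvv = 1.105740, Gamma_vuu = 0.000000, Gamma_vuv = -0.060564, Gamma_vvv = 0.000000; k2 = (-1.510544, 0.234718, -0.916455, -0.042946)
  k3: at (u, v) = (-1.516164, -0.659193), (du/dtau, dv/dtau) = (-1.518065, 0.234649); Gamma_uuu = 0.375549, Gamma_uuv = 0.000000, Gamma_uvv = 1.109865, Gamma_vuu = 0.000000, Gamma_vuv = -0.060547, Gamma_vvv = 0.000000; k3 = (-1.518065, 0.234649, -0.926569, -0.043135)
  k4: at (u, v) = (-1.630583, -0.641600), (du/dtau, dv/dtau) = (-1.588316, 0.231400); Gamma_uuu = 0.391084, Gamma_uuv = 0.000000, Gamma_uvv = 1.219984, Gamma_vuu = 0.000000, Gamma_vuv = -0.060130, Gamma_vvv = 0.000000; k4 = (-1.588316, 0.231400, -1.051933, -0.044200)
  Y <- Y + (h/6)(k1 + 2k2 + 2k3 + k4): u = -1.6302, v = -0.6416, du/dtau = -1.5882, dv/dtau = 0.2314

Answer: u = -1.6302, v = -0.6416, du/dtau = -1.5882, dv/dtau = 0.2314


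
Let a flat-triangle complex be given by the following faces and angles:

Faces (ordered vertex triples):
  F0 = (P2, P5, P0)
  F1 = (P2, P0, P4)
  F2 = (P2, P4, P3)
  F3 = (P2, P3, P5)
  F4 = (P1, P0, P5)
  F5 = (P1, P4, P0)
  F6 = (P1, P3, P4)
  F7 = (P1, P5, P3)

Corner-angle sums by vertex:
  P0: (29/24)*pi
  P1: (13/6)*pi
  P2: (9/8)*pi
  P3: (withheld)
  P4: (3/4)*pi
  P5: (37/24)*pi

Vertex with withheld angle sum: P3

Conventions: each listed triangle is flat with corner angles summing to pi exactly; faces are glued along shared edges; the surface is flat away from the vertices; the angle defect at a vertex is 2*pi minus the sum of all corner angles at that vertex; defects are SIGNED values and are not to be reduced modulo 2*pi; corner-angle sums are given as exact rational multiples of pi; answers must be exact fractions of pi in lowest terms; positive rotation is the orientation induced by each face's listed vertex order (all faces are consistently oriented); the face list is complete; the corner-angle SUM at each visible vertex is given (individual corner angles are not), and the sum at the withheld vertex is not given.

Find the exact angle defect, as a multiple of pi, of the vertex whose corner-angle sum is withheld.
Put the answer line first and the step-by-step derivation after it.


Answer: defect(P3) = (19/24)*pi

V = 6, E = 12, F = 8; chi = V - E + F = 2
Gauss-Bonnet: total defect = 2*pi*chi = 4*pi; visible defects sum to (77/24)*pi


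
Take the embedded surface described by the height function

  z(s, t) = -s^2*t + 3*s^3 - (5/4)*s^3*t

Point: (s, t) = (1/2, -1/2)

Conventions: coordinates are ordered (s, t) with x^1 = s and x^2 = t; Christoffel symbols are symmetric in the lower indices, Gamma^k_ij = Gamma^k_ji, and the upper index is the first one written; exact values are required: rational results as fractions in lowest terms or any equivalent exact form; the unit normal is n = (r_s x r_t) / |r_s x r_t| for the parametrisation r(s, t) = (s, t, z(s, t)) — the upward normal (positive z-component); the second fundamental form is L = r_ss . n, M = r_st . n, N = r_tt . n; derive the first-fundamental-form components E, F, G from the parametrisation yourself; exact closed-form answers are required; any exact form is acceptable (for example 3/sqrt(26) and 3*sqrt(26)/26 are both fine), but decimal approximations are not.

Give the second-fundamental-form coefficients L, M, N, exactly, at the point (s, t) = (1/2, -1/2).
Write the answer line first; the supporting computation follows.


Answer: L = 190*sqrt(11802)/5901, M = -31*sqrt(11802)/5901, N = 0

z_s = 103/32, z_t = -13/32, z_ss = 95/8, z_st = -31/16, z_tt = 0
E = 11633/1024, F = -1339/1024, G = 1193/1024; answer radicand W^2 = 5901/512
unnormalised second-form numerators: l = 95/8, m = -31/16, n = 0; L = l/sqrt(5901/512), and similarly M = m/sqrt(W^2), N = n/sqrt(W^2)


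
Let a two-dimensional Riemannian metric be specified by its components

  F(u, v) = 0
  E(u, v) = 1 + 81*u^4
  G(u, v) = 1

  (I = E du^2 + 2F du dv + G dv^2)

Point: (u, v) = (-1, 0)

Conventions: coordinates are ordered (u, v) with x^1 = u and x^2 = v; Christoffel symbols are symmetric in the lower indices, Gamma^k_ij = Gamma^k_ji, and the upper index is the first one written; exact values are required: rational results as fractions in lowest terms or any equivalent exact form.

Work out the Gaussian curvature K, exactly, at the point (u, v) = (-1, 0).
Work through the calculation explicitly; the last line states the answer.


E = 82, F = 0, G = 1, EG - F^2 = 82 at the point
E_u = -324, E_v = 0, F_u = 0, F_v = 0, G_u = 0, G_v = 0
E_vv = 0, F_uv = 0, G_uu = 0
By Brioschi, K is (det M1 - det M2) divided by (EG - F^2) squared.
M1 = [[-E_vv/2 + F_uv - G_uu/2, E_u/2, F_u - E_v/2], [F_v - G_u/2, E, F], [G_v/2, F, G]] = [[0, -162, 0], [0, 82, 0], [0, 0, 1]]; det M1 = 0
M2 = [[0, E_v/2, G_u/2], [E_v/2, E, F], [G_u/2, F, G]] = [[0, 0, 0], [0, 82, 0], [0, 0, 1]]; det M2 = 0
det M1 - det M2 = 0; K = 0 / (82)^2 = 0

Answer: K = 0


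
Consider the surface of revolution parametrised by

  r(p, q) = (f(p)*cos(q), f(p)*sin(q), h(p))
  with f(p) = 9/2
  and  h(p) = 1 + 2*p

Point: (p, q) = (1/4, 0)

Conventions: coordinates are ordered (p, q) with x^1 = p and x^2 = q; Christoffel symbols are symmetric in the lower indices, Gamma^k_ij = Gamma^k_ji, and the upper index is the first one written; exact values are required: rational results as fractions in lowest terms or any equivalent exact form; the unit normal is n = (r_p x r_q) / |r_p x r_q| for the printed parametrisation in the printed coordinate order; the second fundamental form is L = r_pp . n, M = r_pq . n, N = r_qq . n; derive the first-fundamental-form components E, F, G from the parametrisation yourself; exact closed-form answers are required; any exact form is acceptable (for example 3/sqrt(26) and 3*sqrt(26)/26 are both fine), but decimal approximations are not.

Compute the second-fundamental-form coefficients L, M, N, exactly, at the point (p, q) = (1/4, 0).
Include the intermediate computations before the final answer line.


f = 9/2, f' = 0, f'' = 0, h' = 2, h'' = 0
E = 4, F = 0, G = 81/4; answer radicand W^2 = 4
unnormalised second-form numerators: l = 0, m = 0, n = 9; L = l/sqrt(4), and similarly M = m/sqrt(W^2), N = n/sqrt(W^2)

Answer: L = 0, M = 0, N = 9/2


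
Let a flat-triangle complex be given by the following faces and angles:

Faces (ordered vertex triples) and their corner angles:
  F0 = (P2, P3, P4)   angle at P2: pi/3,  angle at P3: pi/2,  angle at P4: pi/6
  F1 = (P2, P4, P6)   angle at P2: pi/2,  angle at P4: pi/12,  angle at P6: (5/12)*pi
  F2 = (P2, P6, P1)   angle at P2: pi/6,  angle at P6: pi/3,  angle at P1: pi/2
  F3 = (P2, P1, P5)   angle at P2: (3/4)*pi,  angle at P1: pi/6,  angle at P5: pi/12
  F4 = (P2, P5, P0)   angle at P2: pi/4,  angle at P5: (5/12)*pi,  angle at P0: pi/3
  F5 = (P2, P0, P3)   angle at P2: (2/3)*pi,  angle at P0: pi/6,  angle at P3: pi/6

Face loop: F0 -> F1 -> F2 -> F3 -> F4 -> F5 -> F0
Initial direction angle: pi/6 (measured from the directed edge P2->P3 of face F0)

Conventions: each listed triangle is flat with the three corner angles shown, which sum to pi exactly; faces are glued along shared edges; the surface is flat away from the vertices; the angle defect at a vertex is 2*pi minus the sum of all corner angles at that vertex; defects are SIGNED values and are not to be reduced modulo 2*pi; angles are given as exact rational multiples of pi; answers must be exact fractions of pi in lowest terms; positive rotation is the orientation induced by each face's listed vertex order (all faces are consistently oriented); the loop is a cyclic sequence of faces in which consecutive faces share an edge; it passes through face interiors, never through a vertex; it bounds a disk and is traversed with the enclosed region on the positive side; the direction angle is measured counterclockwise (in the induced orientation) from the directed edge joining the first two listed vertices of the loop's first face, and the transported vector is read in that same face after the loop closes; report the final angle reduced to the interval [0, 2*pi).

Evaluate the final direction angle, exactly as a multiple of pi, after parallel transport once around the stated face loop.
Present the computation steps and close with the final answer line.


enclosed vertex P2: corner angles sum to (8/3)*pi, defect = 2*pi - (8/3)*pi = (-2/3)*pi
the rotation equals the total enclosed defect, so the final angle is initial + defects (mod 2*pi)
final angle = pi/6 - (2/3)*pi = (3/2)*pi (mod 2*pi)

Answer: final direction angle = (3/2)*pi


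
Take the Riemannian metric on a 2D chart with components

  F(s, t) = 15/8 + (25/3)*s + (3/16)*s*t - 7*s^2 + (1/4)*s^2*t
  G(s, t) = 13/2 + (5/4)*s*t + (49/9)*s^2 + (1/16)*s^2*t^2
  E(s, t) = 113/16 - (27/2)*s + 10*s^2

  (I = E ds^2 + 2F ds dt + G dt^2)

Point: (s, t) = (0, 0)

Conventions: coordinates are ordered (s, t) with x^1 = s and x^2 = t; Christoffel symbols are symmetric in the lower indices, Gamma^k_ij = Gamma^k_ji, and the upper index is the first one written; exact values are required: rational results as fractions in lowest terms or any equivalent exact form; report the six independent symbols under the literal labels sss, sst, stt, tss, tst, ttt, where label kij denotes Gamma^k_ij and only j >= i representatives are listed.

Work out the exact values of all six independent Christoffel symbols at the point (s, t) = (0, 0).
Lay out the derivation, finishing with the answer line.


E = 113/16, F = 15/8, G = 13/2 at the point
E_s = -27/2, E_t = 0, F_s = 25/3, F_t = 0, G_s = 0, G_t = 0
EG - F^2 = 2713/64;  g^inv = (64/2713) * [[13/2, -15/8], [-15/8, 113/16]]
first-kind symbols [ij,l] = (1/2)(d_i g_jl + d_j g_il - d_l g_ij): [ss,s] = E_s/2 = -27/4, [ss,t] = F_s - E_t/2 = 25/3, [st,s] = E_t/2 = 0, [st,t] = G_s/2 = 0, [tt,s] = F_t - G_s/2 = 0, [tt,t] = G_t/2 = 0
Gamma^s_ij = (G*[ij,s] - F*[ij,t])/(EG - F^2), Gamma^t_ij = (E*[ij,t] - F*[ij,s])/(EG - F^2)

Answer: Gamma_sss = -3808/2713, Gamma_sst = 0, Gamma_stt = 0, Gamma_tss = 13730/8139, Gamma_tst = 0, Gamma_ttt = 0


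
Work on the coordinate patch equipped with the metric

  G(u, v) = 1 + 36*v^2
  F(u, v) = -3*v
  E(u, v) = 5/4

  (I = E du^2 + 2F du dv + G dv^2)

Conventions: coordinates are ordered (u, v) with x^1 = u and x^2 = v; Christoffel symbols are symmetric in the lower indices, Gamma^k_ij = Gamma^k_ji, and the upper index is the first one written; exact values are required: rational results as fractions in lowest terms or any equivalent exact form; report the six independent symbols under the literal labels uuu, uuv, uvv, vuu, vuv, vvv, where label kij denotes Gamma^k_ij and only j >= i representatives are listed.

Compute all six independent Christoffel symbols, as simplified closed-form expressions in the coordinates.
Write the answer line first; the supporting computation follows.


Answer: Gamma_uuu = 0, Gamma_uuv = 0, Gamma_uvv = -12/(144*v^2 + 5), Gamma_vuu = 0, Gamma_vuv = 0, Gamma_vvv = 144*v/(144*v^2 + 5)

E = 5/4; F = -3*v; G = 1 + 36*v^2
Gamma^k_ij = (1/2) g^{kl} (d_i g_jl + d_j g_il - d_l g_ij), with g^inv = (1/(EG-F^2)) [[G, -F], [-F, E]]
first partials: E_u = 0, E_v = 0, F_u = 0, F_v = -3, G_u = 0, G_v = 72*v
D = EG - F^2 = 5/4 + 36*v^2
expanded: Gamma^u_uu = (G E_u - 2F F_u + F E_v)/(2D), Gamma^u_uv = (G E_v - F G_u)/(2D), Gamma^u_vv = (2G F_v - G G_u - F G_v)/(2D), Gamma^v_uu = (2E F_u - E E_v - F E_u)/(2D), Gamma^v_uv = (E G_u - F E_v)/(2D), Gamma^v_vv = (E G_v - 2F F_v + F G_u)/(2D); substitute and cancel common factors


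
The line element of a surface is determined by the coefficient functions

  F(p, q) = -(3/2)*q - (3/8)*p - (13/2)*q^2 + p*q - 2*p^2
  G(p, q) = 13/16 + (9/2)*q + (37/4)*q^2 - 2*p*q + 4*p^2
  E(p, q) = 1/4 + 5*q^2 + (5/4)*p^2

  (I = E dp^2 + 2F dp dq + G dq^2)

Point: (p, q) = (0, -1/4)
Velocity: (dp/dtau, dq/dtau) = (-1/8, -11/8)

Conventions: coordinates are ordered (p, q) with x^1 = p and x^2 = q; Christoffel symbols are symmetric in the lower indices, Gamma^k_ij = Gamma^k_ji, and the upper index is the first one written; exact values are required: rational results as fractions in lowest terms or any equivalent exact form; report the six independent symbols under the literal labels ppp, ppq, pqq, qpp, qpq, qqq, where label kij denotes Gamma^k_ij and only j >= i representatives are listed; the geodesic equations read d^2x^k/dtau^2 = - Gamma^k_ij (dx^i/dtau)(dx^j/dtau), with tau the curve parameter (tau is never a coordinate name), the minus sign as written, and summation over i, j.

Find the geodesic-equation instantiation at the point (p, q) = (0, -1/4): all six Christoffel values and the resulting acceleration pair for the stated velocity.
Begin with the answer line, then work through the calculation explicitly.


Answer: Gamma_ppp = 5/38, Gamma_ppq = -83/38, Gamma_pqq = 203/76, Gamma_qpp = 45/19, Gamma_qpq = 13/19, Gamma_qqq = 3/38; accelerations (d^2p/dtau^2, d^2q/dtau^2) = (-20921/4864, -1025/2432)

E = 9/16, F = -1/32, G = 17/64 at the point
E_p = 0, E_q = -5/2, F_p = -5/8, F_q = 7/4, G_p = 1/2, G_q = -1/8
EG - F^2 = 19/128;  g^inv = (128/19) * [[17/64, 1/32], [1/32, 9/16]]
first-kind symbols [ij,l] = (1/2)(d_i g_jl + d_j g_il - d_l g_ij): [pp,p] = E_p/2 = 0, [pp,q] = F_p - E_q/2 = 5/8, [pq,p] = E_q/2 = -5/4, [pq,q] = G_p/2 = 1/4, [qq,p] = F_q - G_p/2 = 3/2, [qq,q] = G_q/2 = -1/16
Gamma^p_ij = (G*[ij,p] - F*[ij,q])/(EG - F^2), Gamma^q_ij = (E*[ij,q] - F*[ij,p])/(EG - F^2)
Gamma_ppp = 5/38, Gamma_ppq = -83/38, Gamma_pqq = 203/76, Gamma_qpp = 45/19, Gamma_qpq = 13/19, Gamma_qqq = 3/38
d^2p/dtau^2 = -(Gamma_ppp*(-1/8)^2 + 2*Gamma_ppq*(-1/8)*(-11/8) + Gamma_pqq*(-11/8)^2) = -20921/4864
d^2q/dtau^2 = -(Gamma_qpp*(-1/8)^2 + 2*Gamma_qpq*(-1/8)*(-11/8) + Gamma_qqq*(-11/8)^2) = -1025/2432


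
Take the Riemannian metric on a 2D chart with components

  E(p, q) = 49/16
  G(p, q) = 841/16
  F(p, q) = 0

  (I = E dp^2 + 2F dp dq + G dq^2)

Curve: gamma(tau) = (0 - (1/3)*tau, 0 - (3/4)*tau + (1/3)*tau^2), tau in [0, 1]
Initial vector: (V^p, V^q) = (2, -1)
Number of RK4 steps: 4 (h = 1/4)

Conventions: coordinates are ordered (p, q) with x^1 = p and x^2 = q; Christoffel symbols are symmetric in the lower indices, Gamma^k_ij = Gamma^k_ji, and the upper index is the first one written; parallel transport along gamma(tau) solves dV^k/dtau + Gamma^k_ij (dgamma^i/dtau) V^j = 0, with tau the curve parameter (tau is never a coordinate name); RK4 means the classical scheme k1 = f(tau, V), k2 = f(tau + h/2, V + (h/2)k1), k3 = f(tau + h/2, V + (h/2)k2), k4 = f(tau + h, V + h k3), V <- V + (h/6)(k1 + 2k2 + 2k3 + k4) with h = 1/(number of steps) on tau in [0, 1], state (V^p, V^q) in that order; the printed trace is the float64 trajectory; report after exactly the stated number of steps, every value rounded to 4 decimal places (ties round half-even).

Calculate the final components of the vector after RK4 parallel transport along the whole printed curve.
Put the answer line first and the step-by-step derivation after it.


Answer: V^p = 2.0000, V^q = -1.0000

gamma'(tau) = (-1/3, -3/4 + (2/3)*tau); f(tau, V)^k = -Gamma^k_ij(gamma(tau)) gamma'^i(tau) V^j; h = 1/4; intermediate values shown to 6 dp
curve data and Christoffel symbols at the stage parameters:
  tau = 0.000000: gamma = (0.000000, 0.000000), gamma' = (-0.333333, -0.750000); Gamma_ppp = 0.000000, Gamma_ppq = 0.000000, Gamma_pqq = 0.000000, Gamma_qpp = 0.000000, Gamma_qpq = 0.000000, Gamma_qqq = 0.000000
  tau = 0.125000: gamma = (-0.041667, -0.088542), gamma' = (-0.333333, -0.666667); Gamma_ppp = 0.000000, Gamma_ppq = 0.000000, Gamma_pqq = 0.000000, Gamma_qpp = 0.000000, Gamma_qpq = 0.000000, Gamma_qqq = 0.000000
  tau = 0.250000: gamma = (-0.083333, -0.166667), gamma' = (-0.333333, -0.583333); Gamma_ppp = 0.000000, Gamma_ppq = 0.000000, Gamma_pqq = 0.000000, Gamma_qpp = 0.000000, Gamma_qpq = 0.000000, Gamma_qqq = 0.000000
  tau = 0.375000: gamma = (-0.125000, -0.234375), gamma' = (-0.333333, -0.500000); Gamma_ppp = 0.000000, Gamma_ppq = 0.000000, Gamma_pqq = 0.000000, Gamma_qpp = 0.000000, Gamma_qpq = 0.000000, Gamma_qqq = 0.000000
  tau = 0.500000: gamma = (-0.166667, -0.291667), gamma' = (-0.333333, -0.416667); Gamma_ppp = 0.000000, Gamma_ppq = 0.000000, Gamma_pqq = 0.000000, Gamma_qpp = 0.000000, Gamma_qpq = 0.000000, Gamma_qqq = 0.000000
  tau = 0.625000: gamma = (-0.208333, -0.338542), gamma' = (-0.333333, -0.333333); Gamma_ppp = 0.000000, Gamma_ppq = 0.000000, Gamma_pqq = 0.000000, Gamma_qpp = 0.000000, Gamma_qpq = 0.000000, Gamma_qqq = 0.000000
  tau = 0.750000: gamma = (-0.250000, -0.375000), gamma' = (-0.333333, -0.250000); Gamma_ppp = 0.000000, Gamma_ppq = 0.000000, Gamma_pqq = 0.000000, Gamma_qpp = 0.000000, Gamma_qpq = 0.000000, Gamma_qqq = 0.000000
  tau = 0.875000: gamma = (-0.291667, -0.401042), gamma' = (-0.333333, -0.166667); Gamma_ppp = 0.000000, Gamma_ppq = 0.000000, Gamma_pqq = 0.000000, Gamma_qpp = 0.000000, Gamma_qpq = 0.000000, Gamma_qqq = 0.000000
  tau = 1.000000: gamma = (-0.333333, -0.416667), gamma' = (-0.333333, -0.083333); Gamma_ppp = 0.000000, Gamma_ppq = 0.000000, Gamma_pqq = 0.000000, Gamma_qpp = 0.000000, Gamma_qpq = 0.000000, Gamma_qqq = 0.000000
step 0: V^p = 2.0000, V^q = -1.0000
step 1: k1 = (0.000000, 0.000000), k2 = (0.000000, 0.000000), k3 = (0.000000, 0.000000), k4 = (0.000000, 0.000000); V <- V + (h/6)(k1 + 2k2 + 2k3 + k4): V^p = 2.0000, V^q = -1.0000
step 2: k1 = (0.000000, 0.000000), k2 = (0.000000, 0.000000), k3 = (0.000000, 0.000000), k4 = (0.000000, 0.000000); V <- V + (h/6)(k1 + 2k2 + 2k3 + k4): V^p = 2.0000, V^q = -1.0000
step 3: k1 = (0.000000, 0.000000), k2 = (0.000000, 0.000000), k3 = (0.000000, 0.000000), k4 = (0.000000, 0.000000); V <- V + (h/6)(k1 + 2k2 + 2k3 + k4): V^p = 2.0000, V^q = -1.0000
step 4: k1 = (0.000000, 0.000000), k2 = (0.000000, 0.000000), k3 = (0.000000, 0.000000), k4 = (0.000000, 0.000000); V <- V + (h/6)(k1 + 2k2 + 2k3 + k4): V^p = 2.0000, V^q = -1.0000


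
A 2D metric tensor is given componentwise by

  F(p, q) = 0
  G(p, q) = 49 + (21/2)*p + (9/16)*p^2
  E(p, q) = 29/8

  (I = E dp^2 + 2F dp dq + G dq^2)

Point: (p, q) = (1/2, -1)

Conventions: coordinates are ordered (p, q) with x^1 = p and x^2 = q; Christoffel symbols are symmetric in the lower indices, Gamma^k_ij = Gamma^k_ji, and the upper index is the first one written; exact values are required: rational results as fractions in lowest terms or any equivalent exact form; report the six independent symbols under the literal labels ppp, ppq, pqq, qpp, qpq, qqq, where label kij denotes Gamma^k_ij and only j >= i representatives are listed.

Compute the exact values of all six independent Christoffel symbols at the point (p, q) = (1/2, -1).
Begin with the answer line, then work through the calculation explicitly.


Answer: Gamma_ppp = 0, Gamma_ppq = 0, Gamma_pqq = -177/116, Gamma_qpp = 0, Gamma_qpq = 6/59, Gamma_qqq = 0

E = 29/8, F = 0, G = 3481/64 at the point
E_p = 0, E_q = 0, F_p = 0, F_q = 0, G_p = 177/16, G_q = 0
EG - F^2 = 100949/512;  g^inv = (512/100949) * [[3481/64, 0], [0, 29/8]]
first-kind symbols [ij,l] = (1/2)(d_i g_jl + d_j g_il - d_l g_ij): [pp,p] = E_p/2 = 0, [pp,q] = F_p - E_q/2 = 0, [pq,p] = E_q/2 = 0, [pq,q] = G_p/2 = 177/32, [qq,p] = F_q - G_p/2 = -177/32, [qq,q] = G_q/2 = 0
Gamma^p_ij = (G*[ij,p] - F*[ij,q])/(EG - F^2), Gamma^q_ij = (E*[ij,q] - F*[ij,p])/(EG - F^2)


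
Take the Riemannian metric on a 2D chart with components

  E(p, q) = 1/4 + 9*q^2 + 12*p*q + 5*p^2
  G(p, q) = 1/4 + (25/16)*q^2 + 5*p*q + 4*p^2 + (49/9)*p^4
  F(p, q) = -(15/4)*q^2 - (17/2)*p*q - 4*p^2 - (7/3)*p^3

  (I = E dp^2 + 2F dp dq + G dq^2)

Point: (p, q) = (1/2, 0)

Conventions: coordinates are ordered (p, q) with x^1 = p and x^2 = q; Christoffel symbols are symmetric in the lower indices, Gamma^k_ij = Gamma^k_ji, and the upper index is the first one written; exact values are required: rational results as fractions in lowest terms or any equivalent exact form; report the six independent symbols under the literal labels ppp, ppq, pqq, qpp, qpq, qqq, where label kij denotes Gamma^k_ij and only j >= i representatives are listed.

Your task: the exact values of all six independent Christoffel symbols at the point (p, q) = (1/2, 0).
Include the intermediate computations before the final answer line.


E = 3/2, F = -31/24, G = 229/144 at the point
E_p = 5, E_q = 6, F_p = -23/4, F_q = -17/4, G_p = 121/18, G_q = 5/2
EG - F^2 = 413/576;  g^inv = (576/413) * [[229/144, 31/24], [31/24, 3/2]]
first-kind symbols [ij,l] = (1/2)(d_i g_jl + d_j g_il - d_l g_ij): [pp,p] = E_p/2 = 5/2, [pp,q] = F_p - E_q/2 = -35/4, [pq,p] = E_q/2 = 3, [pq,q] = G_p/2 = 121/36, [qq,p] = F_q - G_p/2 = -137/18, [qq,q] = G_q/2 = 5/4
Gamma^p_ij = (G*[ij,p] - F*[ij,q])/(EG - F^2), Gamma^q_ij = (E*[ij,q] - F*[ij,p])/(EG - F^2)

Answer: Gamma_ppp = -4220/413, Gamma_ppq = 15746/1239, Gamma_pqq = -7768/531, Gamma_qpp = -5700/413, Gamma_qpq = 5136/413, Gamma_qqq = -1964/177


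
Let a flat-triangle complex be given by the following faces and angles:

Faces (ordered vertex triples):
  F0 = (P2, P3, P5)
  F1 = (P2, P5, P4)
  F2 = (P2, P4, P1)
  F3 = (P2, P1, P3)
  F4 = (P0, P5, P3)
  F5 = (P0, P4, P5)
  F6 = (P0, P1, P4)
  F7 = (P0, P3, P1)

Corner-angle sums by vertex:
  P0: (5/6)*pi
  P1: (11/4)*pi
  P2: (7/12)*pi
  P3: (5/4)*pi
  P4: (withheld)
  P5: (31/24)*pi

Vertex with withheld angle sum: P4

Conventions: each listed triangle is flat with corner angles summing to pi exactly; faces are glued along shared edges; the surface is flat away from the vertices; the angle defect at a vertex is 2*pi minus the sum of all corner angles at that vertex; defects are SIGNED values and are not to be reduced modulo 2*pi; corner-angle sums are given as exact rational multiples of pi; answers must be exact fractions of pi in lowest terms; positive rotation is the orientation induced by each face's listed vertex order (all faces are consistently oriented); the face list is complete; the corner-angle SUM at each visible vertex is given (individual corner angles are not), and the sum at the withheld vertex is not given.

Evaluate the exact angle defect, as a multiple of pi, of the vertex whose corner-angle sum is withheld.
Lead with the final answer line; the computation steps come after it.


Answer: defect(P4) = (17/24)*pi

V = 6, E = 12, F = 8; chi = V - E + F = 2
Gauss-Bonnet: total defect = 2*pi*chi = 4*pi; visible defects sum to (79/24)*pi


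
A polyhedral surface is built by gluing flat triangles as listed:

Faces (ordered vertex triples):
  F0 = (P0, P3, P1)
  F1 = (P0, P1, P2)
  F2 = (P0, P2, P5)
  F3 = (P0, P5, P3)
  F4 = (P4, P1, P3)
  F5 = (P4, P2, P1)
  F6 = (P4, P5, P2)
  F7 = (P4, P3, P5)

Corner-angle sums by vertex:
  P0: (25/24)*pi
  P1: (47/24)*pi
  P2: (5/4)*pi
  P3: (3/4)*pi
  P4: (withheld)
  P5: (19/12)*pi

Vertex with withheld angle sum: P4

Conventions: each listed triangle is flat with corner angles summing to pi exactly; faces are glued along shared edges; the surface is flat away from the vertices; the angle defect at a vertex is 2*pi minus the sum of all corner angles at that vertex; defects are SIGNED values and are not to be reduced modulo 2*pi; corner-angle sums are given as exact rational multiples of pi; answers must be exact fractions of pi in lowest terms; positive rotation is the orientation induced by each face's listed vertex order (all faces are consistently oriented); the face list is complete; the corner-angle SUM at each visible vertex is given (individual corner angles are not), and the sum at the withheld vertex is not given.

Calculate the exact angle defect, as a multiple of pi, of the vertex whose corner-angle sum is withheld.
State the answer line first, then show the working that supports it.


Answer: defect(P4) = (7/12)*pi

V = 6, E = 12, F = 8; chi = V - E + F = 2
Gauss-Bonnet: total defect = 2*pi*chi = 4*pi; visible defects sum to (41/12)*pi


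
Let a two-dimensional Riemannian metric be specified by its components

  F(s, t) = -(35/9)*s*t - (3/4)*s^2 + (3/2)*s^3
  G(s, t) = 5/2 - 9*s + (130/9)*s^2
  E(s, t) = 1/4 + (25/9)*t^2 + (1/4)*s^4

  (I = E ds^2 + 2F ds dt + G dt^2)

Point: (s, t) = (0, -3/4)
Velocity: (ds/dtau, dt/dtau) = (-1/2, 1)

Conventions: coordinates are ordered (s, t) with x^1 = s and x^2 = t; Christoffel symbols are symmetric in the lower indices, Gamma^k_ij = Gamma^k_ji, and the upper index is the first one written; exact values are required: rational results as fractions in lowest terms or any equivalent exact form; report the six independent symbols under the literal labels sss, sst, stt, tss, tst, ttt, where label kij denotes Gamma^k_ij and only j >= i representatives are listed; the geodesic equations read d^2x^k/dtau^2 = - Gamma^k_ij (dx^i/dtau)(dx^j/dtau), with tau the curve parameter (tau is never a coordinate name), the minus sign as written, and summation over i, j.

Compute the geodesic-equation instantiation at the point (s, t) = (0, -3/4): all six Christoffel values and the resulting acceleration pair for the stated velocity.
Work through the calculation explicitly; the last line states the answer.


E = 29/16, F = 0, G = 5/2 at the point
E_s = 0, E_t = -25/6, F_s = 35/12, F_t = 0, G_s = -9, G_t = 0
EG - F^2 = 145/32;  g^inv = (32/145) * [[5/2, 0], [0, 29/16]]
first-kind symbols [ij,l] = (1/2)(d_i g_jl + d_j g_il - d_l g_ij): [ss,s] = E_s/2 = 0, [ss,t] = F_s - E_t/2 = 5, [st,s] = E_t/2 = -25/12, [st,t] = G_s/2 = -9/2, [tt,s] = F_t - G_s/2 = 9/2, [tt,t] = G_t/2 = 0
Gamma^s_ij = (G*[ij,s] - F*[ij,t])/(EG - F^2), Gamma^t_ij = (E*[ij,t] - F*[ij,s])/(EG - F^2)
Gamma_sss = 0, Gamma_sst = -100/87, Gamma_stt = 72/29, Gamma_tss = 2, Gamma_tst = -9/5, Gamma_ttt = 0
d^2s/dtau^2 = -(Gamma_sss*(-1/2)^2 + 2*Gamma_sst*(-1/2)*(1) + Gamma_stt*(1)^2) = -316/87
d^2t/dtau^2 = -(Gamma_tss*(-1/2)^2 + 2*Gamma_tst*(-1/2)*(1) + Gamma_ttt*(1)^2) = -23/10

Answer: Gamma_sss = 0, Gamma_sst = -100/87, Gamma_stt = 72/29, Gamma_tss = 2, Gamma_tst = -9/5, Gamma_ttt = 0; accelerations (d^2s/dtau^2, d^2t/dtau^2) = (-316/87, -23/10)


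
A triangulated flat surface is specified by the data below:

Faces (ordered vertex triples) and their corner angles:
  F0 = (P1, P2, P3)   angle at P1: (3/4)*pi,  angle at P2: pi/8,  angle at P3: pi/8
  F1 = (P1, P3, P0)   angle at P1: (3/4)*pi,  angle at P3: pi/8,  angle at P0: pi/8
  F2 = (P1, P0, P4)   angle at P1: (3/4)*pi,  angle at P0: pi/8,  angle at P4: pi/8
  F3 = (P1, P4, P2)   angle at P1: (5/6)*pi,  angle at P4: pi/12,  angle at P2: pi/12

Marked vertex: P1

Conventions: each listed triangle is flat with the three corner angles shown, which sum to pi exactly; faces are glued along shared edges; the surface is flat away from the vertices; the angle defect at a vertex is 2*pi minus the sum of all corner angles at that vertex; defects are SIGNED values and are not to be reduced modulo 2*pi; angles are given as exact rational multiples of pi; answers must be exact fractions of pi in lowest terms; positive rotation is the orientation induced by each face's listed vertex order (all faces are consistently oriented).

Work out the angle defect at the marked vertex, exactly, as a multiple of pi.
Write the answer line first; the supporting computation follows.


Answer: defect(P1) = (-13/12)*pi

Sum of corner angles at P1: (37/12)*pi
defect = 2*pi - (37/12)*pi


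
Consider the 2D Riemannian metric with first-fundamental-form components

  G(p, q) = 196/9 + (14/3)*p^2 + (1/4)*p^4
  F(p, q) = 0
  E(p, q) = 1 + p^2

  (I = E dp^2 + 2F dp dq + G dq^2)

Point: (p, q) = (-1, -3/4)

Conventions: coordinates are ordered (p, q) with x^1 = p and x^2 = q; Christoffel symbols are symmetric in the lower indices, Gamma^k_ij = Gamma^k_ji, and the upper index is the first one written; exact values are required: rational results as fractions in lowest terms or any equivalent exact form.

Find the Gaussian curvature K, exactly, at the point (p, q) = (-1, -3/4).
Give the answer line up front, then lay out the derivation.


Answer: K = -3/62

E = 2, F = 0, G = 961/36, EG - F^2 = 961/18 at the point
E_p = -2, E_q = 0, F_p = 0, F_q = 0, G_p = -31/3, G_q = 0
E_qq = 0, F_pq = 0, G_pp = 37/3
Using the Brioschi determinant formula for K from the metric derivatives:
M1 = [[-E_qq/2 + F_pq - G_pp/2, E_p/2, F_p - E_q/2], [F_q - G_p/2, E, F], [G_q/2, F, G]] = [[-37/6, -1, 0], [31/6, 2, 0], [0, 0, 961/36]]; det M1 = -41323/216
M2 = [[0, E_q/2, G_p/2], [E_q/2, E, F], [G_p/2, F, G]] = [[0, 0, -31/6], [0, 2, 0], [-31/6, 0, 961/36]]; det M2 = -961/18
det M1 - det M2 = -29791/216; K = -29791/216 / (961/18)^2 = -3/62


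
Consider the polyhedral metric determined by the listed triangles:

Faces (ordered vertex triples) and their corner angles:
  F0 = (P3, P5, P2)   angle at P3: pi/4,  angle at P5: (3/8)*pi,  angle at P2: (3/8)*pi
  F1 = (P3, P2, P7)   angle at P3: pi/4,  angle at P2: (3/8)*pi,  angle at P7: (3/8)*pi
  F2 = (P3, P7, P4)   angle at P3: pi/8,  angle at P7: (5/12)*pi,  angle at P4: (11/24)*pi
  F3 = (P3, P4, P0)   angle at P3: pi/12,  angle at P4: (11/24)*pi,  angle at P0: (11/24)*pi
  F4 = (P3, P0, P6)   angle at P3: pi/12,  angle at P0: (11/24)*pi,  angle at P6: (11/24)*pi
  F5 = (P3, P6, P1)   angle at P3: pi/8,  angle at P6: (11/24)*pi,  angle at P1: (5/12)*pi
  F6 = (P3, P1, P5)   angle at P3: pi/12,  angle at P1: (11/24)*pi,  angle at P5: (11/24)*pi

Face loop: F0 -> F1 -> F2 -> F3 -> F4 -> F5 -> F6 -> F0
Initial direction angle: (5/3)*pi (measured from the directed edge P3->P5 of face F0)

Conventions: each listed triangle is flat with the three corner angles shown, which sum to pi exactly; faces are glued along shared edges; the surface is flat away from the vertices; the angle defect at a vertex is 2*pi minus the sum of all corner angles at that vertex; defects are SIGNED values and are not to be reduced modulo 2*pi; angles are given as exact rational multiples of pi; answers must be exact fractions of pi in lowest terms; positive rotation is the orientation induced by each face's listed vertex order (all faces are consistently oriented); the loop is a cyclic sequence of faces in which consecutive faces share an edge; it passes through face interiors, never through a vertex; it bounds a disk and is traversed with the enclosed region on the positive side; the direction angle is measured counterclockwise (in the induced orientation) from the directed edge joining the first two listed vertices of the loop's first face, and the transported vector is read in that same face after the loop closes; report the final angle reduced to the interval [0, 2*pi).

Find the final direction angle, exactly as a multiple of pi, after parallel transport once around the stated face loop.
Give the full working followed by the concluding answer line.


enclosed vertex P3: corner angles sum to pi, defect = 2*pi - pi = pi
final direction = starting direction + enclosed defect total, reduced mod 2*pi (induced orientation)
final angle = (5/3)*pi + pi = (2/3)*pi (mod 2*pi)

Answer: final direction angle = (2/3)*pi
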